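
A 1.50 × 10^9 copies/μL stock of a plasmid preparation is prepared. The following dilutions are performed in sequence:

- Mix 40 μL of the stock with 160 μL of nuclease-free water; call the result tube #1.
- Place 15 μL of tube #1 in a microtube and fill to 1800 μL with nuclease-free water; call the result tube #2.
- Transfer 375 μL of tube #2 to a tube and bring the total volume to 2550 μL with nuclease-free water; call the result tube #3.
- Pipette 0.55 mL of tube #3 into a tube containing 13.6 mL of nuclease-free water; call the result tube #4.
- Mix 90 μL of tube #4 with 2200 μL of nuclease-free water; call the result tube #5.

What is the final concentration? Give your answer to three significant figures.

562 copies/μL

Step 1: 40 μL + 160 μL = 200 μL total → factor 200/40 = 5
Step 2: 15 μL brought to 1800 μL → factor 1800/15 = 120
Step 3: 375 μL brought to 2550 μL → factor 2550/375 = 6.8
Step 4: 0.55 mL + 13.6 mL = 14.15 mL total → factor 14.15/0.55 = 25.727
Step 5: 90 μL + 2200 μL = 2290 μL total → factor 2290/90 = 25.444
Overall dilution factor = 5 × 120 × 6.8 × 25.727 × 25.444 = 2.6708 × 10^6
Final = 1.50 × 10^9 copies/μL / 2.6708 × 10^6 = 562 copies/μL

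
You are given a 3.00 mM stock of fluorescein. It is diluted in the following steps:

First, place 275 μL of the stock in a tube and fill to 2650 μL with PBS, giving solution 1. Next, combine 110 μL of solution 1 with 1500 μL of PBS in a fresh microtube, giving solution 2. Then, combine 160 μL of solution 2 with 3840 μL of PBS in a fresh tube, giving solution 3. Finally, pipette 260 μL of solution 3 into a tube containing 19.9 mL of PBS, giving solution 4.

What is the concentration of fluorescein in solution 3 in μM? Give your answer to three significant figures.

0.851 μM

Step 1: 275 μL brought to 2650 μL → factor 2650/275 = 9.6364
Step 2: 110 μL + 1500 μL = 1610 μL total → factor 1610/110 = 14.636
Step 3: 160 μL + 3840 μL = 4000 μL total → factor 4000/160 = 25
Dilution factor through solution 3 = 9.6364 × 14.636 × 25 = 3526
[solution 3] = 3.00 mM / 3526 = 0.0008508 mM = 0.851 μM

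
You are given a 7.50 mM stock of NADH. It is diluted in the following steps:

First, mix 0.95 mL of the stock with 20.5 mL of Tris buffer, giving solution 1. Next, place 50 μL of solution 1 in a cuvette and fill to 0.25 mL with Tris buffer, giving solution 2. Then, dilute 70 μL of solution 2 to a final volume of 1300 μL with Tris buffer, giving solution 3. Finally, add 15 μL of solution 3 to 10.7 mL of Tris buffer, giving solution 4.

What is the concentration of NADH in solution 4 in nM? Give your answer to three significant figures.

Step 1: 0.95 mL + 20.5 mL = 21.45 mL total → factor 21.45/0.95 = 22.579
Step 2: 50 μL brought to 0.25 mL → factor 250/50 = 5
Step 3: 70 μL brought to 1300 μL → factor 1300/70 = 18.571
Step 4: 15 μL + 10.7 mL = 10715 μL total → factor 10715/15 = 714.33
Overall dilution factor = 22.579 × 5 × 18.571 × 714.33 = 1.4977 × 10^6
Final = 7.50 mM / 1.4977 × 10^6 = 5.008 × 10^-6 mM = 5.01 nM

5.01 nM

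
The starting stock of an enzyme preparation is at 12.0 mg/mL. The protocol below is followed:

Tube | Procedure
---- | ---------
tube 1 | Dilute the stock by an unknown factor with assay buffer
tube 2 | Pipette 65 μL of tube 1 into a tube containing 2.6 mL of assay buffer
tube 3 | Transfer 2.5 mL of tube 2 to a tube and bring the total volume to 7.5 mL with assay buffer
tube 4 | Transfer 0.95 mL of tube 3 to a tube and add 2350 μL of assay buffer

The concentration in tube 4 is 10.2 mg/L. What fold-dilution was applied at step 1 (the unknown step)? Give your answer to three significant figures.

2.75-fold

Step 1: unknown factor x
Step 2: 65 μL + 2.6 mL = 2665 μL total → factor 2665/65 = 41
Step 3: 2.5 mL brought to 7.5 mL → factor 7.5/2.5 = 3
Step 4: 0.95 mL + 2350 μL = 3.3 mL total → factor 3.3/0.95 = 3.4737
Product of known-step factors = 427.26
Overall factor = 12.0 mg/mL / (10.2 mg/L) = 1176.5
x = 1176.5 / 427.26 = 2.75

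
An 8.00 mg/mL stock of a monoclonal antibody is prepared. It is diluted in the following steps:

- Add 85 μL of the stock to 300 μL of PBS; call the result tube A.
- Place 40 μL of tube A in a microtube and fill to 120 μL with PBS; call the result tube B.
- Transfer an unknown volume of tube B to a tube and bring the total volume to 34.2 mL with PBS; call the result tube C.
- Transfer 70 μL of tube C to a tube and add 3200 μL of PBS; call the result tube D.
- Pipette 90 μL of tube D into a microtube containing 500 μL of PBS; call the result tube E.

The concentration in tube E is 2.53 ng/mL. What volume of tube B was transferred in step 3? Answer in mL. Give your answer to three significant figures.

Step 1: 85 μL + 300 μL = 385 μL total → factor 385/85 = 4.5294
Step 2: 40 μL brought to 120 μL → factor 120/40 = 3
Step 3: v brought to 34.2 mL → factor = 34.2 mL/v
Step 4: 70 μL + 3200 μL = 3270 μL total → factor 3270/70 = 46.714
Step 5: 90 μL + 500 μL = 590 μL total → factor 590/90 = 6.5556
Product of known-step factors = 4161.2
Overall factor = 8.00 mg/mL / (2.53 ng/mL) = 3.1621 × 10^6
Step-3 factor = 3.1621 × 10^6 / 4161.2 = 759.88
v = 34.2 mL / 759.88 = 0.0450 mL

0.0450 mL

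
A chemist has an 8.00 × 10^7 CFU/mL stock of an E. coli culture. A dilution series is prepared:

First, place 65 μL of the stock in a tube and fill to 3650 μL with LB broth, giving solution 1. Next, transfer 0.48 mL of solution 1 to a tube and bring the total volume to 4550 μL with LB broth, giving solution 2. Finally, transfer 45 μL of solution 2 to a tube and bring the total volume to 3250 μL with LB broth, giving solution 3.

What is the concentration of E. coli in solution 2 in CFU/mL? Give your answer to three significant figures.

1.50 × 10^5 CFU/mL

Step 1: 65 μL brought to 3650 μL → factor 3650/65 = 56.154
Step 2: 0.48 mL brought to 4550 μL → factor 4.55/0.48 = 9.4792
Dilution factor through solution 2 = 56.154 × 9.4792 = 532.29
[solution 2] = 8.00 × 10^7 CFU/mL / 532.29 = 1.50 × 10^5 CFU/mL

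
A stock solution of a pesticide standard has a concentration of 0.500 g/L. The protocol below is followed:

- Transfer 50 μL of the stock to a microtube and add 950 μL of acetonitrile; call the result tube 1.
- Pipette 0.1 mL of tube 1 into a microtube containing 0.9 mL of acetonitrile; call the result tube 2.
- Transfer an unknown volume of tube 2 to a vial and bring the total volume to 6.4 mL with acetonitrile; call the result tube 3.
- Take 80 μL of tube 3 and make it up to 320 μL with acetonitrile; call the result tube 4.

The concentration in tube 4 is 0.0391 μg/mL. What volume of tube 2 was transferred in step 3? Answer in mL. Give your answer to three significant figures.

Step 1: 50 μL + 950 μL = 1000 μL total → factor 1000/50 = 20
Step 2: 0.1 mL + 0.9 mL = 1 mL total → factor 1/0.1 = 10
Step 3: v brought to 6.4 mL → factor = 6.4 mL/v
Step 4: 80 μL brought to 320 μL → factor 320/80 = 4
Product of known-step factors = 800
Overall factor = 0.500 g/L / (0.0391 μg/mL) = 12788
Step-3 factor = 12788 / 800 = 15.985
v = 6.4 mL / 15.985 = 0.400 mL

0.400 mL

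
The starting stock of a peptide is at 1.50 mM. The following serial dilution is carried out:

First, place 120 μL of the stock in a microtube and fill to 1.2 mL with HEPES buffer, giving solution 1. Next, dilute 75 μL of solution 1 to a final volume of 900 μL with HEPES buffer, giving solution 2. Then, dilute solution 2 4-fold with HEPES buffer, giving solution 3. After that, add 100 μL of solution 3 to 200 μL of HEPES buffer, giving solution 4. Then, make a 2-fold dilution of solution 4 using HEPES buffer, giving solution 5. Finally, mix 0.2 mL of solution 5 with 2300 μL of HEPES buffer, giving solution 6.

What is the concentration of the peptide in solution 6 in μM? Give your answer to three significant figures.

0.0417 μM

Step 1: 120 μL brought to 1.2 mL → factor 1200/120 = 10
Step 2: 75 μL brought to 900 μL → factor 900/75 = 12
Step 3: 4-fold → factor 4
Step 4: 100 μL + 200 μL = 300 μL total → factor 300/100 = 3
Step 5: 2-fold → factor 2
Step 6: 0.2 mL + 2300 μL = 2.5 mL total → factor 2.5/0.2 = 12.5
Overall dilution factor = 10 × 12 × 4 × 3 × 2 × 12.5 = 36000
Final = 1.50 mM / 36000 = 4.167 × 10^-5 mM = 0.0417 μM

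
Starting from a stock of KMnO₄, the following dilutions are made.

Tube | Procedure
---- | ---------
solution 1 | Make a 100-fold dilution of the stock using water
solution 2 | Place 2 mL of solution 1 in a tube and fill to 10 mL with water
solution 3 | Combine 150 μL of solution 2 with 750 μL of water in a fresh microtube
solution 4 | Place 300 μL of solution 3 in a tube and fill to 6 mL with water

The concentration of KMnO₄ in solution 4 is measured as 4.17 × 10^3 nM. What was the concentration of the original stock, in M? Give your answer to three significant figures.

0.250 M

Step 1: 100-fold → factor 100
Step 2: 2 mL brought to 10 mL → factor 10/2 = 5
Step 3: 150 μL + 750 μL = 900 μL total → factor 900/150 = 6
Step 4: 300 μL brought to 6 mL → factor 6000/300 = 20
Overall dilution factor = 100 × 5 × 6 × 20 = 60000
Stock = 4.17 × 10^3 nM × 60000 = 2.502 × 10^8 nM = 0.250 M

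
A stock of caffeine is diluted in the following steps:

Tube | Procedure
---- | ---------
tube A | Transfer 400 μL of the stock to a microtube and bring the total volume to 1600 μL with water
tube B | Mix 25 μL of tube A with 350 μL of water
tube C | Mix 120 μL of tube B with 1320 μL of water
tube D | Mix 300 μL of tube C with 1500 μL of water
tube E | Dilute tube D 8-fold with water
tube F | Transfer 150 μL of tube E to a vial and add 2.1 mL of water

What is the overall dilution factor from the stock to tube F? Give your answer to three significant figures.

5.18 × 10^5

Step 1: 400 μL brought to 1600 μL → factor 1600/400 = 4
Step 2: 25 μL + 350 μL = 375 μL total → factor 375/25 = 15
Step 3: 120 μL + 1320 μL = 1440 μL total → factor 1440/120 = 12
Step 4: 300 μL + 1500 μL = 1800 μL total → factor 1800/300 = 6
Step 5: 8-fold → factor 8
Step 6: 150 μL + 2.1 mL = 2250 μL total → factor 2250/150 = 15
Overall dilution factor = 4 × 15 × 12 × 6 × 8 × 15 = 5.184 × 10^5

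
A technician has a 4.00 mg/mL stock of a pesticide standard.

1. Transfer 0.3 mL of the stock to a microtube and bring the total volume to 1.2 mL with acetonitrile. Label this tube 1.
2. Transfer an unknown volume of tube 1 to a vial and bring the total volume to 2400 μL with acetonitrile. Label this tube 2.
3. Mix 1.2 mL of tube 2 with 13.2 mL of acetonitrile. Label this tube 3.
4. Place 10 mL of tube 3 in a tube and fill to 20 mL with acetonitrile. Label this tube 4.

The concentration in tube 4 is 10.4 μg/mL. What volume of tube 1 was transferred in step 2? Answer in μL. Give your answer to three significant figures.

Step 1: 0.3 mL brought to 1.2 mL → factor 1.2/0.3 = 4
Step 2: v brought to 2400 μL → factor = 2400 μL/v
Step 3: 1.2 mL + 13.2 mL = 14.4 mL total → factor 14.4/1.2 = 12
Step 4: 10 mL brought to 20 mL → factor 20/10 = 2
Product of known-step factors = 96
Overall factor = 4.00 mg/mL / (10.4 μg/mL) = 384.62
Step-2 factor = 384.62 / 96 = 4.0064
v = 2400 μL / 4.0064 = 599 μL

599 μL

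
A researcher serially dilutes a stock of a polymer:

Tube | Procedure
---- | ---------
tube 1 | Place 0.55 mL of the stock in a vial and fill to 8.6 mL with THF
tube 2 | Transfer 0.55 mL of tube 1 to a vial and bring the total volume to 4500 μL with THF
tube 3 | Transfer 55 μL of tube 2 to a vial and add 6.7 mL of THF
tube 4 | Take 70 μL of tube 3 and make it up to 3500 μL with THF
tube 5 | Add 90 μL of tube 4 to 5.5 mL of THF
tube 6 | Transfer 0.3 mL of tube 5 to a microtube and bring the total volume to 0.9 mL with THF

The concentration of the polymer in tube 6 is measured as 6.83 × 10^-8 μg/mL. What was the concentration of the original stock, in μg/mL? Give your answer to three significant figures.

10.0 μg/mL

Step 1: 0.55 mL brought to 8.6 mL → factor 8.6/0.55 = 15.636
Step 2: 0.55 mL brought to 4500 μL → factor 4.5/0.55 = 8.1818
Step 3: 55 μL + 6.7 mL = 6755 μL total → factor 6755/55 = 122.82
Step 4: 70 μL brought to 3500 μL → factor 3500/70 = 50
Step 5: 90 μL + 5.5 mL = 5590 μL total → factor 5590/90 = 62.111
Step 6: 0.3 mL brought to 0.9 mL → factor 0.9/0.3 = 3
Overall dilution factor = 15.636 × 8.1818 × 122.82 × 50 × 62.111 × 3 = 1.4639 × 10^8
Stock = 6.83 × 10^-8 μg/mL × 1.4639 × 10^8 = 10.0 μg/mL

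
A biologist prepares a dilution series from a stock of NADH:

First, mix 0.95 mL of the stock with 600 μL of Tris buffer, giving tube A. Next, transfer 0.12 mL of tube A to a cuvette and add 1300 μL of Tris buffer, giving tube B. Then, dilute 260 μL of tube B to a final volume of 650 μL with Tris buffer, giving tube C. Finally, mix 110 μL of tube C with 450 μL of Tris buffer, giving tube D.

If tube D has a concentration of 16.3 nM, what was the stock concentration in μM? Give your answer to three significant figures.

4.01 μM

Step 1: 0.95 mL + 600 μL = 1.55 mL total → factor 1.55/0.95 = 1.6316
Step 2: 0.12 mL + 1300 μL = 1.42 mL total → factor 1.42/0.12 = 11.833
Step 3: 260 μL brought to 650 μL → factor 650/260 = 2.5
Step 4: 110 μL + 450 μL = 560 μL total → factor 560/110 = 5.0909
Overall dilution factor = 1.6316 × 11.833 × 2.5 × 5.0909 = 245.73
Stock = 16.3 nM × 245.73 = 4005 nM = 4.01 μM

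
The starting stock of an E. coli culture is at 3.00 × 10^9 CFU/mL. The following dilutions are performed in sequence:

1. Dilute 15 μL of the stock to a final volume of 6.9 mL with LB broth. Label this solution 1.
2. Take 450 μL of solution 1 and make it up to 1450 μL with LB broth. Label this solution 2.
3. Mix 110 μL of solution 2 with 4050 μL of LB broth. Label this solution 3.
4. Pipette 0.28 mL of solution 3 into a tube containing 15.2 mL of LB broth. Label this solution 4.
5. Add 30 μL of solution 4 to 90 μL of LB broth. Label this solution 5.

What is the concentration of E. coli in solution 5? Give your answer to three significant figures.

242 CFU/mL

Step 1: 15 μL brought to 6.9 mL → factor 6900/15 = 460
Step 2: 450 μL brought to 1450 μL → factor 1450/450 = 3.2222
Step 3: 110 μL + 4050 μL = 4160 μL total → factor 4160/110 = 37.818
Step 4: 0.28 mL + 15.2 mL = 15.48 mL total → factor 15.48/0.28 = 55.286
Step 5: 30 μL + 90 μL = 120 μL total → factor 120/30 = 4
Overall dilution factor = 460 × 3.2222 × 37.818 × 55.286 × 4 = 1.2396 × 10^7
Final = 3.00 × 10^9 CFU/mL / 1.2396 × 10^7 = 242 CFU/mL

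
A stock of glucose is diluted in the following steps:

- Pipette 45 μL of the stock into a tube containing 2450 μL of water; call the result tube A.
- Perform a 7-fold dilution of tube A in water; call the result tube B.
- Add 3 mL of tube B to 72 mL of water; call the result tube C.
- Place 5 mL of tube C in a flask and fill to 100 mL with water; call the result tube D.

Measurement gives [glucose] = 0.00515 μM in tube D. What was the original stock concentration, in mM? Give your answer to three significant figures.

0.999 mM

Step 1: 45 μL + 2450 μL = 2495 μL total → factor 2495/45 = 55.444
Step 2: 7-fold → factor 7
Step 3: 3 mL + 72 mL = 75 mL total → factor 75/3 = 25
Step 4: 5 mL brought to 100 mL → factor 100/5 = 20
Overall dilution factor = 55.444 × 7 × 25 × 20 = 1.9406 × 10^5
Stock = 0.00515 μM × 1.9406 × 10^5 = 999.4 μM = 0.999 mM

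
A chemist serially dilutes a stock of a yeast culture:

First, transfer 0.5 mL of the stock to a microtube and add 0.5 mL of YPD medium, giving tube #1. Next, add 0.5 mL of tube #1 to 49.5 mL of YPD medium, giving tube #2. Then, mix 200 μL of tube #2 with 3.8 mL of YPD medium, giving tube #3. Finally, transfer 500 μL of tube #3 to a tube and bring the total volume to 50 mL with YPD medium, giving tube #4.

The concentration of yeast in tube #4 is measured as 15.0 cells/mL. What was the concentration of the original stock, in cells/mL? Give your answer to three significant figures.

6.00 × 10^6 cells/mL

Step 1: 0.5 mL + 0.5 mL = 1 mL total → factor 1/0.5 = 2
Step 2: 0.5 mL + 49.5 mL = 50 mL total → factor 50/0.5 = 100
Step 3: 200 μL + 3.8 mL = 4000 μL total → factor 4000/200 = 20
Step 4: 500 μL brought to 50 mL → factor 50000/500 = 100
Overall dilution factor = 2 × 100 × 20 × 100 = 4 × 10^5
Stock = 15.0 cells/mL × 4 × 10^5 = 6.00 × 10^6 cells/mL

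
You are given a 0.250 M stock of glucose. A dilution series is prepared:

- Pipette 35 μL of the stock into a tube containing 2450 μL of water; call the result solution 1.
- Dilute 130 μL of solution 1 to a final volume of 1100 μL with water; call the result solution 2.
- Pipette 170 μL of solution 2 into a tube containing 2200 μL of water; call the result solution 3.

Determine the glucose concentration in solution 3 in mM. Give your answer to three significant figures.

Step 1: 35 μL + 2450 μL = 2485 μL total → factor 2485/35 = 71
Step 2: 130 μL brought to 1100 μL → factor 1100/130 = 8.4615
Step 3: 170 μL + 2200 μL = 2370 μL total → factor 2370/170 = 13.941
Overall dilution factor = 71 × 8.4615 × 13.941 = 8375.4
Final = 0.250 M / 8375.4 = 2.985 × 10^-5 M = 0.0298 mM

0.0298 mM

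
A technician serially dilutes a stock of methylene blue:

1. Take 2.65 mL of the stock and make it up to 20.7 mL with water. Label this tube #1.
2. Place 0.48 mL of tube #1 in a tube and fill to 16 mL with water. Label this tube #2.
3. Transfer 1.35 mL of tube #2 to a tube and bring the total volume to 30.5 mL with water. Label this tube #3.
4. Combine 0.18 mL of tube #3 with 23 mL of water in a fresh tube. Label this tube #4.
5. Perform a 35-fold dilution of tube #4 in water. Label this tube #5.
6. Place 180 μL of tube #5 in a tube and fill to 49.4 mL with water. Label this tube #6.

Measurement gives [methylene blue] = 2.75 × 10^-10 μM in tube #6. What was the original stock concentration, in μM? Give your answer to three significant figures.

Step 1: 2.65 mL brought to 20.7 mL → factor 20.7/2.65 = 7.8113
Step 2: 0.48 mL brought to 16 mL → factor 16/0.48 = 33.333
Step 3: 1.35 mL brought to 30.5 mL → factor 30.5/1.35 = 22.593
Step 4: 0.18 mL + 23 mL = 23.18 mL total → factor 23.18/0.18 = 128.78
Step 5: 35-fold → factor 35
Step 6: 180 μL brought to 49.4 mL → factor 49400/180 = 274.44
Overall dilution factor = 7.8113 × 33.333 × 22.593 × 128.78 × 35 × 274.44 = 7.2767 × 10^9
Stock = 2.75 × 10^-10 μM × 7.2767 × 10^9 = 2.00 μM

2.00 μM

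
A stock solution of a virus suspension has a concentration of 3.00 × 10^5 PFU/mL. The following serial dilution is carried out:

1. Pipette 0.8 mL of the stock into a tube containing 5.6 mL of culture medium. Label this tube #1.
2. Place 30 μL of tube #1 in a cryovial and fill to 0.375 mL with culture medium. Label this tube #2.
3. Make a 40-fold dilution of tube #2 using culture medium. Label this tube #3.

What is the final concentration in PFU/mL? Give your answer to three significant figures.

75.0 PFU/mL

Step 1: 0.8 mL + 5.6 mL = 6.4 mL total → factor 6.4/0.8 = 8
Step 2: 30 μL brought to 0.375 mL → factor 375/30 = 12.5
Step 3: 40-fold → factor 40
Overall dilution factor = 8 × 12.5 × 40 = 4000
Final = 3.00 × 10^5 PFU/mL / 4000 = 75.0 PFU/mL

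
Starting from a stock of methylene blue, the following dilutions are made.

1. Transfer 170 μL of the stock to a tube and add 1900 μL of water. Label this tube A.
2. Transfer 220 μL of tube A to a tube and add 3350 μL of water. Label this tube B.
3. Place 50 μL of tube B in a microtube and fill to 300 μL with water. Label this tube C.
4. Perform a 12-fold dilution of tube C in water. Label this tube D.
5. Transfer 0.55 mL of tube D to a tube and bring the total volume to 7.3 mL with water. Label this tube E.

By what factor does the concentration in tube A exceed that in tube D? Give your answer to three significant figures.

Step 1: 170 μL + 1900 μL = 2070 μL total → factor 2070/170 = 12.176
Step 2: 220 μL + 3350 μL = 3570 μL total → factor 3570/220 = 16.227
Step 3: 50 μL brought to 300 μL → factor 300/50 = 6
Step 4: 12-fold → factor 12
Dilution factor to tube A = 12.176; to tube D = 14227
[tube A]/[tube D] = (factor to tube D)/(factor to tube A) = 14227/12.176 = 1.17 × 10^3

1.17 × 10^3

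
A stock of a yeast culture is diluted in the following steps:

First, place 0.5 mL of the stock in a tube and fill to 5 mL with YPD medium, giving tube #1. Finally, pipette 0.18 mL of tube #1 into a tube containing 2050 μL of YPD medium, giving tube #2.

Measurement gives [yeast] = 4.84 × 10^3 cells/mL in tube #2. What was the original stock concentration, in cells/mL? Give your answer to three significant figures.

6.00 × 10^5 cells/mL

Step 1: 0.5 mL brought to 5 mL → factor 5/0.5 = 10
Step 2: 0.18 mL + 2050 μL = 2.23 mL total → factor 2.23/0.18 = 12.389
Overall dilution factor = 10 × 12.389 = 123.89
Stock = 4.84 × 10^3 cells/mL × 123.89 = 6.00 × 10^5 cells/mL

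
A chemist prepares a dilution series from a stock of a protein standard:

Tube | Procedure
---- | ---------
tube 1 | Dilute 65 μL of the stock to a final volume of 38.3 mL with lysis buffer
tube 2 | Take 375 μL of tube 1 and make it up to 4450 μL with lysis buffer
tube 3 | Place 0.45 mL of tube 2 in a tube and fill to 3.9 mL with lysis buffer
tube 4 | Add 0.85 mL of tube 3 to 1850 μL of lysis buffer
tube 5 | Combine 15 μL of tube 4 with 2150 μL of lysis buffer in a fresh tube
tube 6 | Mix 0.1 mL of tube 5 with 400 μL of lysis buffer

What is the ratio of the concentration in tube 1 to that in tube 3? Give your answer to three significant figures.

103

Step 1: 65 μL brought to 38.3 mL → factor 38300/65 = 589.23
Step 2: 375 μL brought to 4450 μL → factor 4450/375 = 11.867
Step 3: 0.45 mL brought to 3.9 mL → factor 3.9/0.45 = 8.6667
Dilution factor to tube 1 = 589.23; to tube 3 = 60599
[tube 1]/[tube 3] = (factor to tube 3)/(factor to tube 1) = 60599/589.23 = 103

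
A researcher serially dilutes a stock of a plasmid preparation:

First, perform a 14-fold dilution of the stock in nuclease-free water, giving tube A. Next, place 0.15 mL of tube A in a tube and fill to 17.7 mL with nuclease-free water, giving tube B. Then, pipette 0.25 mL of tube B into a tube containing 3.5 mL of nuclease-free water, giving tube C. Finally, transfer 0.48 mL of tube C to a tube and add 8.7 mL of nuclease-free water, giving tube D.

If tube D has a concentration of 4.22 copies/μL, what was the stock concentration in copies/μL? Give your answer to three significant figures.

2.00 × 10^6 copies/μL

Step 1: 14-fold → factor 14
Step 2: 0.15 mL brought to 17.7 mL → factor 17.7/0.15 = 118
Step 3: 0.25 mL + 3.5 mL = 3.75 mL total → factor 3.75/0.25 = 15
Step 4: 0.48 mL + 8.7 mL = 9.18 mL total → factor 9.18/0.48 = 19.125
Overall dilution factor = 14 × 118 × 15 × 19.125 = 4.7392 × 10^5
Stock = 4.22 copies/μL × 4.7392 × 10^5 = 2.00 × 10^6 copies/μL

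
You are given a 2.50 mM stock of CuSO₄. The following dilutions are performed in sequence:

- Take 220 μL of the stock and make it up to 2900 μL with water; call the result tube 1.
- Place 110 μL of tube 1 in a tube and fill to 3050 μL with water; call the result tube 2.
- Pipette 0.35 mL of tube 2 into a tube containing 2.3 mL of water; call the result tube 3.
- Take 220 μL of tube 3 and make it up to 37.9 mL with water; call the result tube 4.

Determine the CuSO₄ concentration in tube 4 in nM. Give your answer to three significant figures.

5.24 nM

Step 1: 220 μL brought to 2900 μL → factor 2900/220 = 13.182
Step 2: 110 μL brought to 3050 μL → factor 3050/110 = 27.727
Step 3: 0.35 mL + 2.3 mL = 2.65 mL total → factor 2.65/0.35 = 7.5714
Step 4: 220 μL brought to 37.9 mL → factor 37900/220 = 172.27
Overall dilution factor = 13.182 × 27.727 × 7.5714 × 172.27 = 4.7673 × 10^5
Final = 2.50 mM / 4.7673 × 10^5 = 5.244 × 10^-6 mM = 5.24 nM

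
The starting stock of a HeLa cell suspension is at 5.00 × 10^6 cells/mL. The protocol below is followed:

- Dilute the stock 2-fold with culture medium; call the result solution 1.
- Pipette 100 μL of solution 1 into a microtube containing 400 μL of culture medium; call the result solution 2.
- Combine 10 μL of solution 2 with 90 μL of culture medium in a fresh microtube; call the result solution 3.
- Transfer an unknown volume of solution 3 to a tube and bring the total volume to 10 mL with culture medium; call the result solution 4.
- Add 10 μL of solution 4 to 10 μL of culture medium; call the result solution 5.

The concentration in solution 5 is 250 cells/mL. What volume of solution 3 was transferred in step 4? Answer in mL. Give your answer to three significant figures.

0.100 mL

Step 1: 2-fold → factor 2
Step 2: 100 μL + 400 μL = 500 μL total → factor 500/100 = 5
Step 3: 10 μL + 90 μL = 100 μL total → factor 100/10 = 10
Step 4: v brought to 10 mL → factor = 10 mL/v
Step 5: 10 μL + 10 μL = 20 μL total → factor 20/10 = 2
Product of known-step factors = 200
Overall factor = 5.00 × 10^6 cells/mL / (250 cells/mL) = 20000
Step-4 factor = 20000 / 200 = 100
v = 10 mL / 100 = 0.100 mL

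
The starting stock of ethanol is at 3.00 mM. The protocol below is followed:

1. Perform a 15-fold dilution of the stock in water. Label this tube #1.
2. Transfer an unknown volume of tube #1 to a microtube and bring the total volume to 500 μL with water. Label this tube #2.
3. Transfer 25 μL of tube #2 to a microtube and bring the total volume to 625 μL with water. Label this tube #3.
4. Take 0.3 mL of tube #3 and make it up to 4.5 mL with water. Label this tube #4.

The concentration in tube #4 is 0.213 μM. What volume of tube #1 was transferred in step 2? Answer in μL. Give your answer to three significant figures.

Step 1: 15-fold → factor 15
Step 2: v brought to 500 μL → factor = 500 μL/v
Step 3: 25 μL brought to 625 μL → factor 625/25 = 25
Step 4: 0.3 mL brought to 4.5 mL → factor 4.5/0.3 = 15
Product of known-step factors = 5625
Overall factor = 3.00 mM / (0.213 μM) = 14085
Step-2 factor = 14085 / 5625 = 2.5039
v = 500 μL / 2.5039 = 200 μL

200 μL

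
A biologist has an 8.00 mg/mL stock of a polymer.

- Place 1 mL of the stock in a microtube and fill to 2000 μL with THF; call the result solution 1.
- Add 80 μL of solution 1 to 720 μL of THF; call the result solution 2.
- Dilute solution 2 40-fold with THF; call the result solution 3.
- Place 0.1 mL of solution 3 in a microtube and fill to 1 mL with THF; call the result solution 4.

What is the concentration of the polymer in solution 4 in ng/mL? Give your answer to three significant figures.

Step 1: 1 mL brought to 2000 μL → factor 2/1 = 2
Step 2: 80 μL + 720 μL = 800 μL total → factor 800/80 = 10
Step 3: 40-fold → factor 40
Step 4: 0.1 mL brought to 1 mL → factor 1/0.1 = 10
Overall dilution factor = 2 × 10 × 40 × 10 = 8000
Final = 8.00 mg/mL / 8000 = 0.001000 mg/mL = 1.00 × 10^3 ng/mL

1.00 × 10^3 ng/mL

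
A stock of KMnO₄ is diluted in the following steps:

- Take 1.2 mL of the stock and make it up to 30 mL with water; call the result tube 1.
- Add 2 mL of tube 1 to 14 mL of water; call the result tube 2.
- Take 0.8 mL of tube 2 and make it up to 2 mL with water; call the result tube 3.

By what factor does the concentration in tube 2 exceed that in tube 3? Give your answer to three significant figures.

2.50

Step 1: 1.2 mL brought to 30 mL → factor 30/1.2 = 25
Step 2: 2 mL + 14 mL = 16 mL total → factor 16/2 = 8
Step 3: 0.8 mL brought to 2 mL → factor 2/0.8 = 2.5
Dilution factor to tube 2 = 200; to tube 3 = 500
[tube 2]/[tube 3] = (factor to tube 3)/(factor to tube 2) = 500/200 = 2.50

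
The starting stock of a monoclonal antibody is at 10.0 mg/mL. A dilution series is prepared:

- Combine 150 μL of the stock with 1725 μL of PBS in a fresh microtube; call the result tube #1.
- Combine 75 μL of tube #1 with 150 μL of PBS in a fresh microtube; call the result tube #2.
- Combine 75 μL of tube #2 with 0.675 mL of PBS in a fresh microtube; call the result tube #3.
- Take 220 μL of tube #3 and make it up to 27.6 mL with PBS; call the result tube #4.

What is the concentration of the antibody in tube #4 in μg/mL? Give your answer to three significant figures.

Step 1: 150 μL + 1725 μL = 1875 μL total → factor 1875/150 = 12.5
Step 2: 75 μL + 150 μL = 225 μL total → factor 225/75 = 3
Step 3: 75 μL + 0.675 mL = 750 μL total → factor 750/75 = 10
Step 4: 220 μL brought to 27.6 mL → factor 27600/220 = 125.45
Overall dilution factor = 12.5 × 3 × 10 × 125.45 = 47045
Final = 10.0 mg/mL / 47045 = 0.0002126 mg/mL = 0.213 μg/mL

0.213 μg/mL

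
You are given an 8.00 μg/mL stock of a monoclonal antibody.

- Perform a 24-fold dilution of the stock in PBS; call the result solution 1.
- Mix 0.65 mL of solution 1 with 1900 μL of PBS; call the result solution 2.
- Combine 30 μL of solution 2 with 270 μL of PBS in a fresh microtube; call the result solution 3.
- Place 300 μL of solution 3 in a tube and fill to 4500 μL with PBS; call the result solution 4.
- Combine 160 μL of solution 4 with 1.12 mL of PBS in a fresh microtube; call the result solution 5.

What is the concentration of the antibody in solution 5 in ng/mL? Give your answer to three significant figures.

0.0708 ng/mL

Step 1: 24-fold → factor 24
Step 2: 0.65 mL + 1900 μL = 2.55 mL total → factor 2.55/0.65 = 3.9231
Step 3: 30 μL + 270 μL = 300 μL total → factor 300/30 = 10
Step 4: 300 μL brought to 4500 μL → factor 4500/300 = 15
Step 5: 160 μL + 1.12 mL = 1280 μL total → factor 1280/160 = 8
Overall dilution factor = 24 × 3.9231 × 10 × 15 × 8 = 1.1298 × 10^5
Final = 8.00 μg/mL / 1.1298 × 10^5 = 7.081 × 10^-5 μg/mL = 0.0708 ng/mL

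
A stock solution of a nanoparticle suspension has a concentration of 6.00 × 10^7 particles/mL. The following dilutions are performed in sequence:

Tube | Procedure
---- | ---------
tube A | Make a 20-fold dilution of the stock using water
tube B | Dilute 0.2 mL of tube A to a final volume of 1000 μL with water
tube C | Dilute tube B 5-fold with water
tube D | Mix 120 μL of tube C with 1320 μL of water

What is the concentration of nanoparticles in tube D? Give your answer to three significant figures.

1.00 × 10^4 particles/mL

Step 1: 20-fold → factor 20
Step 2: 0.2 mL brought to 1000 μL → factor 1/0.2 = 5
Step 3: 5-fold → factor 5
Step 4: 120 μL + 1320 μL = 1440 μL total → factor 1440/120 = 12
Overall dilution factor = 20 × 5 × 5 × 12 = 6000
Final = 6.00 × 10^7 particles/mL / 6000 = 1.00 × 10^4 particles/mL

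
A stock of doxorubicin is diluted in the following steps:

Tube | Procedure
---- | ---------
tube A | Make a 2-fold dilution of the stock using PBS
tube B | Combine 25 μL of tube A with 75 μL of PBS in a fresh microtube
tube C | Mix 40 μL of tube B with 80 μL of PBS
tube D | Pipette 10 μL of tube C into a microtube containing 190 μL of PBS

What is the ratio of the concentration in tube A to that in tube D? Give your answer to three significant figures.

240

Step 1: 2-fold → factor 2
Step 2: 25 μL + 75 μL = 100 μL total → factor 100/25 = 4
Step 3: 40 μL + 80 μL = 120 μL total → factor 120/40 = 3
Step 4: 10 μL + 190 μL = 200 μL total → factor 200/10 = 20
Dilution factor to tube A = 2; to tube D = 480
[tube A]/[tube D] = (factor to tube D)/(factor to tube A) = 480/2 = 240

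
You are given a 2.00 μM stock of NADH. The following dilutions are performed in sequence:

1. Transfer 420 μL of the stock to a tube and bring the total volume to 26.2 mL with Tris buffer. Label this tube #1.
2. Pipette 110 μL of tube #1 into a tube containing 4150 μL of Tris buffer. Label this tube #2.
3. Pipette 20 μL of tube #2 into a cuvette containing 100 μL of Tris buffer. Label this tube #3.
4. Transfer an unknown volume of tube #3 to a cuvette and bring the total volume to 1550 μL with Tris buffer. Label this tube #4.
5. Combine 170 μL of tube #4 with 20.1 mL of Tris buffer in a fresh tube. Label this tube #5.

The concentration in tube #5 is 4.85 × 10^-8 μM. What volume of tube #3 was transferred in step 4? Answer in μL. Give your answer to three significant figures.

65.0 μL

Step 1: 420 μL brought to 26.2 mL → factor 26200/420 = 62.381
Step 2: 110 μL + 4150 μL = 4260 μL total → factor 4260/110 = 38.727
Step 3: 20 μL + 100 μL = 120 μL total → factor 120/20 = 6
Step 4: v brought to 1550 μL → factor = 1550 μL/v
Step 5: 170 μL + 20.1 mL = 20270 μL total → factor 20270/170 = 119.24
Product of known-step factors = 1.7283 × 10^6
Overall factor = 2.00 μM / (4.85 × 10^-8 μM) = 4.1237 × 10^7
Step-4 factor = 4.1237 × 10^7 / 1.7283 × 10^6 = 23.86
v = 1550 μL / 23.86 = 65.0 μL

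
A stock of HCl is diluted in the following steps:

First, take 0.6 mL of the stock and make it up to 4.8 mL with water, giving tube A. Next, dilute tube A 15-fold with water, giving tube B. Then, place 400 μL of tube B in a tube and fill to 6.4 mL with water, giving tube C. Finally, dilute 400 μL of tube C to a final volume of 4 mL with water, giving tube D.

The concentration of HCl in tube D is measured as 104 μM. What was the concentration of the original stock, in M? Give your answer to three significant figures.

2.00 M

Step 1: 0.6 mL brought to 4.8 mL → factor 4.8/0.6 = 8
Step 2: 15-fold → factor 15
Step 3: 400 μL brought to 6.4 mL → factor 6400/400 = 16
Step 4: 400 μL brought to 4 mL → factor 4000/400 = 10
Overall dilution factor = 8 × 15 × 16 × 10 = 19200
Stock = 104 μM × 19200 = 1.997 × 10^6 μM = 2.00 M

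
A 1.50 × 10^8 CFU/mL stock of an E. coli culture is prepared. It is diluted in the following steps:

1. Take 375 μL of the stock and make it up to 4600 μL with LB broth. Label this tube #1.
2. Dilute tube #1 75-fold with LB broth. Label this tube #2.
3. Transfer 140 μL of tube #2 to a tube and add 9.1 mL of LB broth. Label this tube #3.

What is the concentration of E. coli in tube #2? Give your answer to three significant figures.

Step 1: 375 μL brought to 4600 μL → factor 4600/375 = 12.267
Step 2: 75-fold → factor 75
Dilution factor through tube #2 = 12.267 × 75 = 920
[tube #2] = 1.50 × 10^8 CFU/mL / 920 = 1.63 × 10^5 CFU/mL

1.63 × 10^5 CFU/mL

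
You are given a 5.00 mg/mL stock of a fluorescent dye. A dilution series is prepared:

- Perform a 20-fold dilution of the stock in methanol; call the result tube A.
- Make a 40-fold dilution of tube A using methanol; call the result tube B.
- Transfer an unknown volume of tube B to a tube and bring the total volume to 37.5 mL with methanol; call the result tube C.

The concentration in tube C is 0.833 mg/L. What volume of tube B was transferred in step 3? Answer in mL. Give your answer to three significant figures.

Step 1: 20-fold → factor 20
Step 2: 40-fold → factor 40
Step 3: v brought to 37.5 mL → factor = 37.5 mL/v
Product of known-step factors = 800
Overall factor = 5.00 mg/mL / (0.833 mg/L) = 6002.4
Step-3 factor = 6002.4 / 800 = 7.503
v = 37.5 mL / 7.503 = 5.00 mL

5.00 mL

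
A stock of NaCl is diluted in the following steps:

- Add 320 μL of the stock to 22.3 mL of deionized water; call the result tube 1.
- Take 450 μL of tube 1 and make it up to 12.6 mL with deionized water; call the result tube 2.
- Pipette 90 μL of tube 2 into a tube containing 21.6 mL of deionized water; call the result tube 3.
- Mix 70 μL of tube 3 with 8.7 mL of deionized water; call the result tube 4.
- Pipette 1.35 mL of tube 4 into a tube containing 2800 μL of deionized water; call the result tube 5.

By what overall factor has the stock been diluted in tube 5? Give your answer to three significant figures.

Step 1: 320 μL + 22.3 mL = 22620 μL total → factor 22620/320 = 70.688
Step 2: 450 μL brought to 12.6 mL → factor 12600/450 = 28
Step 3: 90 μL + 21.6 mL = 21690 μL total → factor 21690/90 = 241
Step 4: 70 μL + 8.7 mL = 8770 μL total → factor 8770/70 = 125.29
Step 5: 1.35 mL + 2800 μL = 4.15 mL total → factor 4.15/1.35 = 3.0741
Overall dilution factor = 70.688 × 28 × 241 × 125.29 × 3.0741 = 1.8371 × 10^8

1.84 × 10^8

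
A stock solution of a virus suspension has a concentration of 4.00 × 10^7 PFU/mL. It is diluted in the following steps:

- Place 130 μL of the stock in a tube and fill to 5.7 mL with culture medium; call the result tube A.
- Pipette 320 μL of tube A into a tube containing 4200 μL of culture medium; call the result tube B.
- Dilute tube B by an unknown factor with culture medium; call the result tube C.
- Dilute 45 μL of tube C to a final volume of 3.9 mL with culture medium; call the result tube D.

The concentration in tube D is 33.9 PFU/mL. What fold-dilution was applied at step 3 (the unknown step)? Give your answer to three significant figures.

22.0-fold

Step 1: 130 μL brought to 5.7 mL → factor 5700/130 = 43.846
Step 2: 320 μL + 4200 μL = 4520 μL total → factor 4520/320 = 14.125
Step 3: unknown factor x
Step 4: 45 μL brought to 3.9 mL → factor 3900/45 = 86.667
Product of known-step factors = 53675
Overall factor = 4.00 × 10^7 PFU/mL / (33.9 PFU/mL) = 1.1799 × 10^6
x = 1.1799 × 10^6 / 53675 = 22.0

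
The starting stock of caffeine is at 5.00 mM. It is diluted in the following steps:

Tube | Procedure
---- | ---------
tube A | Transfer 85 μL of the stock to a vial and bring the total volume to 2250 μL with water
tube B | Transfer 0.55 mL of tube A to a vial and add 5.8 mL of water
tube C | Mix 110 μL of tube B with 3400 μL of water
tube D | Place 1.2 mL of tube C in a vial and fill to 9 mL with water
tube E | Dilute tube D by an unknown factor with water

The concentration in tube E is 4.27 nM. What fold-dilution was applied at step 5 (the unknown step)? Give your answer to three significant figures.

16.0-fold

Step 1: 85 μL brought to 2250 μL → factor 2250/85 = 26.471
Step 2: 0.55 mL + 5.8 mL = 6.35 mL total → factor 6.35/0.55 = 11.545
Step 3: 110 μL + 3400 μL = 3510 μL total → factor 3510/110 = 31.909
Step 4: 1.2 mL brought to 9 mL → factor 9/1.2 = 7.5
Step 5: unknown factor x
Product of known-step factors = 73139
Overall factor = 5.00 mM / (4.27 nM) = 1.171 × 10^6
x = 1.171 × 10^6 / 73139 = 16.0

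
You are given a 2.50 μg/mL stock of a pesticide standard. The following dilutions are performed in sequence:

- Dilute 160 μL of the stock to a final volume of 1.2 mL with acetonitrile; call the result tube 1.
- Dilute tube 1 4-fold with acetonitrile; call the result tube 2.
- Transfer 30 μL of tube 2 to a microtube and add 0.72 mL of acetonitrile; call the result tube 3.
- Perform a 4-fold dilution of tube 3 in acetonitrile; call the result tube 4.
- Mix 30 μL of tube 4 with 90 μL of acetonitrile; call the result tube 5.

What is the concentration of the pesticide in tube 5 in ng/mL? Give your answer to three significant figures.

Step 1: 160 μL brought to 1.2 mL → factor 1200/160 = 7.5
Step 2: 4-fold → factor 4
Step 3: 30 μL + 0.72 mL = 750 μL total → factor 750/30 = 25
Step 4: 4-fold → factor 4
Step 5: 30 μL + 90 μL = 120 μL total → factor 120/30 = 4
Dilution factor through tube 5 = 7.5 × 4 × 25 × 4 × 4 = 12000
[tube 5] = 2.50 μg/mL / 12000 = 0.0002083 μg/mL = 0.208 ng/mL

0.208 ng/mL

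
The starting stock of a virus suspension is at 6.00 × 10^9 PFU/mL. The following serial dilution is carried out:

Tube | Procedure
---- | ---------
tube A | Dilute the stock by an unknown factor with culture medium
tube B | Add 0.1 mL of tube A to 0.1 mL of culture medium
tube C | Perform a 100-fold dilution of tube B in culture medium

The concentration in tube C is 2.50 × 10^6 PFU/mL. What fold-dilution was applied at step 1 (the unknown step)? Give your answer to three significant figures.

Step 1: unknown factor x
Step 2: 0.1 mL + 0.1 mL = 0.2 mL total → factor 0.2/0.1 = 2
Step 3: 100-fold → factor 100
Product of known-step factors = 200
Overall factor = 6.00 × 10^9 PFU/mL / (2.50 × 10^6 PFU/mL) = 2400
x = 2400 / 200 = 12.0

12.0-fold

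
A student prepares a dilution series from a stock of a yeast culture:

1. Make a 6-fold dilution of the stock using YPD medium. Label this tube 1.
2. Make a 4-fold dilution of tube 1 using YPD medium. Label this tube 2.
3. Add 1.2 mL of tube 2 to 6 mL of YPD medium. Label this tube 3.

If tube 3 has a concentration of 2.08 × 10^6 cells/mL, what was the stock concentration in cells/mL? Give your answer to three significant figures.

3.00 × 10^8 cells/mL

Step 1: 6-fold → factor 6
Step 2: 4-fold → factor 4
Step 3: 1.2 mL + 6 mL = 7.2 mL total → factor 7.2/1.2 = 6
Overall dilution factor = 6 × 4 × 6 = 144
Stock = 2.08 × 10^6 cells/mL × 144 = 3.00 × 10^8 cells/mL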